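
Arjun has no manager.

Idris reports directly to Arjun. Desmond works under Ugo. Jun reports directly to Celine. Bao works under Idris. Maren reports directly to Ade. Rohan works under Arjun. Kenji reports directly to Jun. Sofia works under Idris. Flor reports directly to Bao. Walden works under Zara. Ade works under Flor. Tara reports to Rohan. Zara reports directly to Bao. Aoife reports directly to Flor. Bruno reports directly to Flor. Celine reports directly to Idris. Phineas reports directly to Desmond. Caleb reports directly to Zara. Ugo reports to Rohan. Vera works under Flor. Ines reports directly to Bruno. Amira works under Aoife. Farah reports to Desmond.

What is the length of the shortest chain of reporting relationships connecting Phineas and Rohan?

3

Phineas is in Rohan's organization: the chain from Phineas up to Rohan is Phineas → Desmond → Ugo → Rohan, which is 3 links.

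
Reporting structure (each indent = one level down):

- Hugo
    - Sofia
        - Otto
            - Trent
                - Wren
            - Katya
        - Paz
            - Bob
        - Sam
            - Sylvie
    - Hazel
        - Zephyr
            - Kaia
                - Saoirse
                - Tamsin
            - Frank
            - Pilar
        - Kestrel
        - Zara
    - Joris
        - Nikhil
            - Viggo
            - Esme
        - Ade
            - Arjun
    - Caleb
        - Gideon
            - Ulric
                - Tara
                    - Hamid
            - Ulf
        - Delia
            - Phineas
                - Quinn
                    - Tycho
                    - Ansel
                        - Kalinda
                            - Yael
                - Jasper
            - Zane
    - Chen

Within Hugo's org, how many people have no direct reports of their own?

The people in Hugo's organization with no one reporting to them are Chen, Zane, Jasper, Yael, Tycho, Ulf, Hamid, Arjun, Esme, Viggo, Zara, Kestrel, Pilar, Frank, Tamsin, Saoirse, Sylvie, Bob, Katya, Wren. That is 20.

20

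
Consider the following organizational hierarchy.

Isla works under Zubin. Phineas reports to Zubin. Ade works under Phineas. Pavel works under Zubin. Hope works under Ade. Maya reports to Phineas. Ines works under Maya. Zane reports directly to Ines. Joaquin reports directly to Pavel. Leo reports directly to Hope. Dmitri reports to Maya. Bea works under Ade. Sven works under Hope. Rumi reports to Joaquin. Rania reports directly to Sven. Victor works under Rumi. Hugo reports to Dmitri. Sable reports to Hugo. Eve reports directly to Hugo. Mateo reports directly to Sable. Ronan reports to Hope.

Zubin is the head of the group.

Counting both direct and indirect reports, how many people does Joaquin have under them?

2

Joaquin directly manages Rumi. Under Rumi: Victor (1). That's 2 in total.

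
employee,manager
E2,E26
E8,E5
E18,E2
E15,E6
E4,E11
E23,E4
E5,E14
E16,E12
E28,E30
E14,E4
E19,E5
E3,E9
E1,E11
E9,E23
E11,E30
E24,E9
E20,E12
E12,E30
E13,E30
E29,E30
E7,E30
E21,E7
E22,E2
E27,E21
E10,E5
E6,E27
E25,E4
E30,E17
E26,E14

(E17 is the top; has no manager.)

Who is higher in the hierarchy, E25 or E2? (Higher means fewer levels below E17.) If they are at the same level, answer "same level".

E25 is 4 levels below E17; E2 is 6. E25 is higher.

E25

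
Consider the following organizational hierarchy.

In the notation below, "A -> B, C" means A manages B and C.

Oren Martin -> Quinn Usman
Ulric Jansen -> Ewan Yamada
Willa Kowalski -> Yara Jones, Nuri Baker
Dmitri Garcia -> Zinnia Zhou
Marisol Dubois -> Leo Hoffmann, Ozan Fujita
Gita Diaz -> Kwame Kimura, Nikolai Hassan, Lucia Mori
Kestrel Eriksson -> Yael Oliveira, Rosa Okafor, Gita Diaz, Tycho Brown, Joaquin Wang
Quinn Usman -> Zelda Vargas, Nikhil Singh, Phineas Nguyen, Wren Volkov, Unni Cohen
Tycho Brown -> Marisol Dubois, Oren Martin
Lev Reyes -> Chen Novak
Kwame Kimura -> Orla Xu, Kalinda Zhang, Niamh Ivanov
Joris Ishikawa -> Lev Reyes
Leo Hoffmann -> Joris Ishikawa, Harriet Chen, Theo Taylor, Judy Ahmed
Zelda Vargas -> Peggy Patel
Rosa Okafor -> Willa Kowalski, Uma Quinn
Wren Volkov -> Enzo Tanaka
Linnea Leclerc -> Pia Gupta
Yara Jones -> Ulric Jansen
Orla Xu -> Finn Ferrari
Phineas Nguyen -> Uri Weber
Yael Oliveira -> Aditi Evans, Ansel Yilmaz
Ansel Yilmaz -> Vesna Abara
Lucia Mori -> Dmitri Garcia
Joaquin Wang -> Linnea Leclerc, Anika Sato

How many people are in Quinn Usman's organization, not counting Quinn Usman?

Quinn Usman directly manages Zelda Vargas, Nikhil Singh, Phineas Nguyen, Wren Volkov, Unni Cohen. Under Zelda Vargas: Peggy Patel (1). Nikhil Singh has no reports. Under Phineas Nguyen: Uri Weber (1). Under Wren Volkov: Enzo Tanaka (1). Unni Cohen has no reports. So Quinn Usman's organization is 5 direct reports plus everyone under them: 2 + 1 + 2 + 2 + 1 = 8.

8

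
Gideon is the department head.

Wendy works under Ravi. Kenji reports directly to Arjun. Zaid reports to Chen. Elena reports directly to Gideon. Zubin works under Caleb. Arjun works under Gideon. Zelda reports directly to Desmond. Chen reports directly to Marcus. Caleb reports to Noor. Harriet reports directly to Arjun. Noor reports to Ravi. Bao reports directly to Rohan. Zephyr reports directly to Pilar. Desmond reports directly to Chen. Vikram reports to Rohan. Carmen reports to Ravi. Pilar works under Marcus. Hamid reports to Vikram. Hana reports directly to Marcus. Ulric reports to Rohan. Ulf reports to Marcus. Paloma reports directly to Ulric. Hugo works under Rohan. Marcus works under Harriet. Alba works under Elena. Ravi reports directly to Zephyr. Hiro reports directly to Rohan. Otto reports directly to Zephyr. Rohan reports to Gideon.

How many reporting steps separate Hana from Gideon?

4

Chain from Hana up to Gideon: Hana → Marcus → Harriet → Arjun → Gideon. That is 4 steps up, so Hana is 4 levels below Gideon.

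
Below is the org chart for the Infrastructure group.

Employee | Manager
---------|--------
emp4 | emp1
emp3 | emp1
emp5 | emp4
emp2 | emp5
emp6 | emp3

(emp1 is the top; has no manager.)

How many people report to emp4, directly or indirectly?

emp4 directly manages emp5. Under emp5: emp2 (1). That's 2 in total.

2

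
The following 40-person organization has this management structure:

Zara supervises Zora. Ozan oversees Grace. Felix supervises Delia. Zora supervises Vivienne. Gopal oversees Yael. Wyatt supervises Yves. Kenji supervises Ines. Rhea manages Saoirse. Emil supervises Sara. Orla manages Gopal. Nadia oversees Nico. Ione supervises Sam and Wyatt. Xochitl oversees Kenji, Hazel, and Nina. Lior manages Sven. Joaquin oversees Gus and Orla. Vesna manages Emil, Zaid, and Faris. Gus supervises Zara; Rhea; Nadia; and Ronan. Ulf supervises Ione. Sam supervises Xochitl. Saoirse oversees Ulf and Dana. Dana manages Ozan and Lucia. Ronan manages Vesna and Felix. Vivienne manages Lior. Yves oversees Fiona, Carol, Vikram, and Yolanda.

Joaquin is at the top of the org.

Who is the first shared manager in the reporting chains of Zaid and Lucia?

Gus

Zaid's chain of managers is Vesna, Ronan, Gus, Joaquin. Lucia's chain of managers is Dana, Saoirse, Rhea, Gus, Joaquin. The first manager that appears in both chains is Gus.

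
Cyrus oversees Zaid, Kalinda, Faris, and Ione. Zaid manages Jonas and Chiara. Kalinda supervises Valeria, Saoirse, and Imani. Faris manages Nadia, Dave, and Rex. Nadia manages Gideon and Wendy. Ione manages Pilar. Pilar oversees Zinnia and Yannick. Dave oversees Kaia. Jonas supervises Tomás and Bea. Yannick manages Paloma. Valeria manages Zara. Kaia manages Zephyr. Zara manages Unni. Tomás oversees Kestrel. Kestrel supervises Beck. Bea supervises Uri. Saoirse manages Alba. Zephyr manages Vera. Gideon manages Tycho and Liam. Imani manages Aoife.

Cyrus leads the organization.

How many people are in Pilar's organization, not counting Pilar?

3

Pilar directly manages Zinnia, Yannick. Zinnia has no reports. Under Yannick: Paloma (1). So Pilar's organization is 2 direct reports plus everyone under them: 1 + 2 = 3.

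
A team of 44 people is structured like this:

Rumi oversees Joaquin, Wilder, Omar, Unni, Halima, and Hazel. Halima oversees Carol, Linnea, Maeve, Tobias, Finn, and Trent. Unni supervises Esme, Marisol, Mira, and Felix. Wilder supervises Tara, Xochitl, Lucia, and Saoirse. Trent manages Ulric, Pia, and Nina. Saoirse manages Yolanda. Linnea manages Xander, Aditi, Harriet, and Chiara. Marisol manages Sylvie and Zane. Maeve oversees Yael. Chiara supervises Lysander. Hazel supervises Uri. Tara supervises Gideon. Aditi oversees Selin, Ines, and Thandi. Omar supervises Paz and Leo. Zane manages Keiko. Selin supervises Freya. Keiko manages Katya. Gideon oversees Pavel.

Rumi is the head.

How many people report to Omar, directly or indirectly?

2

Omar directly manages Paz, Leo. Paz has no reports. Leo has no reports. So Omar's organization is 2 direct reports plus everyone under them: 1 + 1 = 2.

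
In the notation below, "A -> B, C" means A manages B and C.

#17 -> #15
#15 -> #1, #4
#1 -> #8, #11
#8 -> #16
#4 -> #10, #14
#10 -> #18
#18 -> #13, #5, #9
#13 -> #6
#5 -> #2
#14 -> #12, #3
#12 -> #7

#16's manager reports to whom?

#16 reports to #8, and #8 reports to #1. So #16's skip-level manager is #1.

#1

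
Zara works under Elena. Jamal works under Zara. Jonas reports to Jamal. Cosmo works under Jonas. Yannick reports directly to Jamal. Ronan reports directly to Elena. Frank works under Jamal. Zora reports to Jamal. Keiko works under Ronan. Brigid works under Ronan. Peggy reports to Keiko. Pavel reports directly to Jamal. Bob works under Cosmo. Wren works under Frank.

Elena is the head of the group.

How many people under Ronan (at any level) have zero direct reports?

The people in Ronan's organization with no one reporting to them are Brigid, Peggy. That is 2.

2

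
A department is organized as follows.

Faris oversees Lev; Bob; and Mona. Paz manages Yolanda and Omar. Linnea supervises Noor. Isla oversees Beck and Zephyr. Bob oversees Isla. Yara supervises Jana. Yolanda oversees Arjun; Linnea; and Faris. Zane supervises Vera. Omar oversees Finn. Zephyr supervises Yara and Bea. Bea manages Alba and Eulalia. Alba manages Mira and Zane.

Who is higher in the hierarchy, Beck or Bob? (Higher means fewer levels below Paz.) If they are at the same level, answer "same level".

Beck is 5 levels below Paz; Bob is 3. Bob is higher.

Bob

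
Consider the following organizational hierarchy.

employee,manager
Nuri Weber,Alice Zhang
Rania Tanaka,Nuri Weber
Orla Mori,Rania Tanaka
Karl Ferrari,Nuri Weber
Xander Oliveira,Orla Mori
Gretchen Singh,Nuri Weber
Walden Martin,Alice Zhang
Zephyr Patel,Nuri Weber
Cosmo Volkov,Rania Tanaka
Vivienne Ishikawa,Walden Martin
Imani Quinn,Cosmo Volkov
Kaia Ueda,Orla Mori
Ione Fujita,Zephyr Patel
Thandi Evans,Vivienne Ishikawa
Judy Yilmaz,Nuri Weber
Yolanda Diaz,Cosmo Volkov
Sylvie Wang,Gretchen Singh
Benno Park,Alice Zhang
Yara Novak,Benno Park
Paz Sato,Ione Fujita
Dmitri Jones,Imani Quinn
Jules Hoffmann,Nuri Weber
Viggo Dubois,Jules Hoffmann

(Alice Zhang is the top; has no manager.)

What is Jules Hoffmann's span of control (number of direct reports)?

1

Jules Hoffmann directly manages Viggo Dubois. That is 1 direct report.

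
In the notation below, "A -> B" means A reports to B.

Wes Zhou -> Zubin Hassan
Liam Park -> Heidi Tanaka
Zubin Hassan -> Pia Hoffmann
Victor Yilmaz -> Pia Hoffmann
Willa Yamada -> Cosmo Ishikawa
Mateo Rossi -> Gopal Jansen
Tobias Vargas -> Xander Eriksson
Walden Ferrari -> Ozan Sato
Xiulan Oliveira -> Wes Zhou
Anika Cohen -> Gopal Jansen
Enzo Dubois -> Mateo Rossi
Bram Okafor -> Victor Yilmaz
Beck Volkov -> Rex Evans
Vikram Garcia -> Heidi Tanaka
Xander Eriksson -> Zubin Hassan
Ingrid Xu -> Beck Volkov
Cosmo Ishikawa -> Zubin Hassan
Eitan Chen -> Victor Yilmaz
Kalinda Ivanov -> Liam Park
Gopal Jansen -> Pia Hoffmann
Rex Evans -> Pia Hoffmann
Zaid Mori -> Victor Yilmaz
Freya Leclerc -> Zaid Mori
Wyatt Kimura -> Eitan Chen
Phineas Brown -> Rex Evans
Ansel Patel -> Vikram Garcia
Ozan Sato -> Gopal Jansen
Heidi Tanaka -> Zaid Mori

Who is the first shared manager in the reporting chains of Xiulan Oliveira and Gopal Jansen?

Pia Hoffmann

Xiulan Oliveira's chain of managers is Wes Zhou, Zubin Hassan, Pia Hoffmann. Gopal Jansen's chain of managers is Pia Hoffmann. The first manager that appears in both chains is Pia Hoffmann.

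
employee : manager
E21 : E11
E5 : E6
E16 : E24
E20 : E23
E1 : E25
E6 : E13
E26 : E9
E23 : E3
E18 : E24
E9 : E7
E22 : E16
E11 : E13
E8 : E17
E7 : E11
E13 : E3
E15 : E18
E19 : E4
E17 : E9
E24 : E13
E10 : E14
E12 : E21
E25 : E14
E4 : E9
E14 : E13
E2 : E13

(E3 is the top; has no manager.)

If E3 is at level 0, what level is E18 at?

Chain from E18 up to E3: E18 → E24 → E13 → E3. That is 3 steps up, so E18 is 3 levels below E3.

3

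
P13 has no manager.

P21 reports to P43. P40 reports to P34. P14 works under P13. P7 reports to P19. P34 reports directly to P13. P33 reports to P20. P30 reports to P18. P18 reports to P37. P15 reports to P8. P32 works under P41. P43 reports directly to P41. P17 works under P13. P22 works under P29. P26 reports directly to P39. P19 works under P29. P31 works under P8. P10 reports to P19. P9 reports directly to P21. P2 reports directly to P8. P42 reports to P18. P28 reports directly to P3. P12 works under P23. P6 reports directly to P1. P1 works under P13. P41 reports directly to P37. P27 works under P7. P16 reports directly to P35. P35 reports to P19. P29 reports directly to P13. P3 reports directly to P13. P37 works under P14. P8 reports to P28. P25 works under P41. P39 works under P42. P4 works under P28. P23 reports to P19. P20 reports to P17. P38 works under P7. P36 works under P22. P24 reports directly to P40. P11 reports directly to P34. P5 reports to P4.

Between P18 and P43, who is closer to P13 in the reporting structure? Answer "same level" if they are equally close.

P18 is 3 levels below P13; P43 is 4. P18 is higher.

P18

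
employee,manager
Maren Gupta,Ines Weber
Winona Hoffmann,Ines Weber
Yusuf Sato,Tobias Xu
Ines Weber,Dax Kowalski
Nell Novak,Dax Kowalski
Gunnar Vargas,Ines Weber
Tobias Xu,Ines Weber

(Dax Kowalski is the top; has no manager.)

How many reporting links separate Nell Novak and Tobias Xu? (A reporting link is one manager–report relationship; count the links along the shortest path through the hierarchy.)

Nell Novak is 1 level below Dax Kowalski, and Tobias Xu is 2 levels below Dax Kowalski (their lowest common manager). The shortest path runs up from Nell Novak to Dax Kowalski and back down to Tobias Xu: 1 + 2 = 3 links.

3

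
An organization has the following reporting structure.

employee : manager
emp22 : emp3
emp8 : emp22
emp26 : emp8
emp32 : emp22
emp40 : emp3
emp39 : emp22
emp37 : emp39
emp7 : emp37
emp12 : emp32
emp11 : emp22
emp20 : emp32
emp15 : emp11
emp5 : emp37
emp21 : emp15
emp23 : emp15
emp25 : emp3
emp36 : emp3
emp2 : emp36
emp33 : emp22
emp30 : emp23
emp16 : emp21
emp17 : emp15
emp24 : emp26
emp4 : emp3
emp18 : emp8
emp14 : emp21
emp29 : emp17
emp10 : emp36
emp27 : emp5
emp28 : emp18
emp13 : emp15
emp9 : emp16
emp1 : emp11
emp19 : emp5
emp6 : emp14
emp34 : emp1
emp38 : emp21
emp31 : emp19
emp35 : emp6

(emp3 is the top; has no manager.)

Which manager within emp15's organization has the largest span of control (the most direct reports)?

Direct-report counts within emp15's organization: emp15 has 4; emp17 has 1; emp23 has 1; emp21 has 3; emp14 has 1; emp6 has 1; emp16 has 1. The largest is 4, held by emp15.

emp15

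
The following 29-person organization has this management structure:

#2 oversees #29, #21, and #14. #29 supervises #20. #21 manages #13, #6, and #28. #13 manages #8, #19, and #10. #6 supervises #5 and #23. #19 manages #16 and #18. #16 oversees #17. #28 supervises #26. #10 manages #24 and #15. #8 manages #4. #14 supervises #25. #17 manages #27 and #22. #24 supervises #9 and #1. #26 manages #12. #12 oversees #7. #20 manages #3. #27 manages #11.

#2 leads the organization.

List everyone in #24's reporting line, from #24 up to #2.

#24 -> #10 -> #13 -> #21 -> #2

#24 reports to #10. #10 reports to #13. #13 reports to #21. #21 reports to #2. #2 is at the top.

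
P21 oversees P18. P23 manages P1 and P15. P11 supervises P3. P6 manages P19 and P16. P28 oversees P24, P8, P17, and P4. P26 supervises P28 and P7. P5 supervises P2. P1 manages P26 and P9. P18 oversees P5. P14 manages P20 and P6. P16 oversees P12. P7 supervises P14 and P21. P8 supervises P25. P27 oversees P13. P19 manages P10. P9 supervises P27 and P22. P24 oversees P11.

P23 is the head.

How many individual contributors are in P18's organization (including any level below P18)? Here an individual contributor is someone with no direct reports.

1

The only person in P18's organization with no one reporting to them is P2. That is 1.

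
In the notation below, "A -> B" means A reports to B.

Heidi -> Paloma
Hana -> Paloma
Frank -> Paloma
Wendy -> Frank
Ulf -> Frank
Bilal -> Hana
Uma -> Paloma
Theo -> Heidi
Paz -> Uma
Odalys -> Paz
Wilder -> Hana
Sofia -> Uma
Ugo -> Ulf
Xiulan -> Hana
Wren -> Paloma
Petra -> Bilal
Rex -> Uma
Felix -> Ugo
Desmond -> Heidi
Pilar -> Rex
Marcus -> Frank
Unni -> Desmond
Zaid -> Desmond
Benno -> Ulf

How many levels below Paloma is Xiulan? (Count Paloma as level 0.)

2

Chain from Xiulan up to Paloma: Xiulan → Hana → Paloma. That is 2 steps up, so Xiulan is 2 levels below Paloma.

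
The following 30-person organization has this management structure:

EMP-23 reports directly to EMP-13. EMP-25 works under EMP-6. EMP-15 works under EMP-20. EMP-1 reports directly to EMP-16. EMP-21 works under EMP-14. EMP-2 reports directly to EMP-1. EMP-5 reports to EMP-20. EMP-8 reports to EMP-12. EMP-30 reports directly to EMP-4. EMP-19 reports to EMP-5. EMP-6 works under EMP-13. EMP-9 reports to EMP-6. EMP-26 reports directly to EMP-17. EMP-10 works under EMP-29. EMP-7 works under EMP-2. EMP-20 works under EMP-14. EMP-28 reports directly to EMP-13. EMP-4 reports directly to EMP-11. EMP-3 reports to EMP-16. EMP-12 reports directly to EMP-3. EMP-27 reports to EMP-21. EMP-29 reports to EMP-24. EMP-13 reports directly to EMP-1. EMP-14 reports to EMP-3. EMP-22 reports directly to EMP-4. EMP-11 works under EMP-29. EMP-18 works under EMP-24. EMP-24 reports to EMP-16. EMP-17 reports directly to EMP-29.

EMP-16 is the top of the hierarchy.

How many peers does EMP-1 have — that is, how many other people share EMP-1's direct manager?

EMP-1 reports to EMP-16. EMP-16's other direct reports are EMP-3, EMP-24 — 2 peers.

2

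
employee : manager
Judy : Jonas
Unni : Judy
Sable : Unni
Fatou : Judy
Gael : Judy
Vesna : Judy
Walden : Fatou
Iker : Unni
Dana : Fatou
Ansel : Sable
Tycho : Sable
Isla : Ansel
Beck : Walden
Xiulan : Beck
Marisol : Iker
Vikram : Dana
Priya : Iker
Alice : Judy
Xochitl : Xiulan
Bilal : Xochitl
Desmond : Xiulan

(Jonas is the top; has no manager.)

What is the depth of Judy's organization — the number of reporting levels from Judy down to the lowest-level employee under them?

6

The longest chain under Judy runs Judy → Fatou → Walden → Beck → Xiulan → Xochitl → Bilal, which is 6 levels below Judy.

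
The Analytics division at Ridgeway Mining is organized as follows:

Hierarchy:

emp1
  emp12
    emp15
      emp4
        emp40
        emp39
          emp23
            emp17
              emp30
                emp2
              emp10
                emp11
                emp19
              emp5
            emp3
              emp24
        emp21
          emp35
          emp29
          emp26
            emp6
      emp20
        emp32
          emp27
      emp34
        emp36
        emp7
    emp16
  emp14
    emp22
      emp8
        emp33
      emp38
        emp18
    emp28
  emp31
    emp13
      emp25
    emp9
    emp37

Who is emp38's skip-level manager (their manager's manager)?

emp14

emp38 reports to emp22, and emp22 reports to emp14. So emp38's skip-level manager is emp14.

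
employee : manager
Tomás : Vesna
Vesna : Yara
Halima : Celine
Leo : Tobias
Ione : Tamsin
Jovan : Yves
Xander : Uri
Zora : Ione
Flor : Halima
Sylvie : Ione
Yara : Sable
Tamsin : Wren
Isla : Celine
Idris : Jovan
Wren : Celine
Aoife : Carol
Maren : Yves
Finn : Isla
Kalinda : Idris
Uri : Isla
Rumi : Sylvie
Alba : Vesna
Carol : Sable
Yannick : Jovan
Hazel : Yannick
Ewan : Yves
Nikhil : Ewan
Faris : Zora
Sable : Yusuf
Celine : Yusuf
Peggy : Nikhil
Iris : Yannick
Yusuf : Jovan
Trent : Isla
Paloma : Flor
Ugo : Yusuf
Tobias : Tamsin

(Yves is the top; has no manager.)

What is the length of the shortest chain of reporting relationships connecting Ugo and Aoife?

Ugo is 1 level below Yusuf, and Aoife is 3 levels below Yusuf (their lowest common manager). The shortest path runs up from Ugo to Yusuf and back down to Aoife: 1 + 3 = 4 links.

4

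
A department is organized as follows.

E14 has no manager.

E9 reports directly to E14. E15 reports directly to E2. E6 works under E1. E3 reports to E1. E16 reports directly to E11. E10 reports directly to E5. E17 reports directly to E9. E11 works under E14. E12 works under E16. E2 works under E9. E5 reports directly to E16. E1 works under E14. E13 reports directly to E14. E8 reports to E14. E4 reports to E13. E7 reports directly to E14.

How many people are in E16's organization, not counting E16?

3

E16 directly manages E12, E5. E12 has no reports. Under E5: E10 (1). So E16's organization is 2 direct reports plus everyone under them: 1 + 2 = 3.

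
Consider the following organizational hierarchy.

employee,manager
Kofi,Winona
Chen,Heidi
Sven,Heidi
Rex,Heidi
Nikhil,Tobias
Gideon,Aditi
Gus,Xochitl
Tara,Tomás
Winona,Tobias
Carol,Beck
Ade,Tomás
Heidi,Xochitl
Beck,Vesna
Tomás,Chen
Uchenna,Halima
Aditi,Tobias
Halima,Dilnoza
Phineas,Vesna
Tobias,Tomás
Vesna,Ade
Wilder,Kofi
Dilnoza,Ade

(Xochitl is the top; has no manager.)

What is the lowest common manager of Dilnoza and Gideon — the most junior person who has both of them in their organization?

Dilnoza's chain of managers is Ade, Tomás, Chen, Heidi, Xochitl. Gideon's chain of managers is Aditi, Tobias, Tomás, Chen, Heidi, Xochitl. The first manager that appears in both chains is Tomás.

Tomás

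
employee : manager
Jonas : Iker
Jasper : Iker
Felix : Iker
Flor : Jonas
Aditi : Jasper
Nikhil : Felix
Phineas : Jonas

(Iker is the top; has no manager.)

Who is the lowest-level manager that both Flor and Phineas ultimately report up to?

Flor's chain of managers is Jonas, Iker. Phineas's chain of managers is Jonas, Iker. The first manager that appears in both chains is Jonas.

Jonas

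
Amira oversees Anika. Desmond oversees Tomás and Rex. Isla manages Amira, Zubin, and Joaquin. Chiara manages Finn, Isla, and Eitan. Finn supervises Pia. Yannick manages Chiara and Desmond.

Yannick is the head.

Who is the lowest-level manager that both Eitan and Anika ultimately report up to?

Eitan's chain of managers is Chiara, Yannick. Anika's chain of managers is Amira, Isla, Chiara, Yannick. The first manager that appears in both chains is Chiara.

Chiara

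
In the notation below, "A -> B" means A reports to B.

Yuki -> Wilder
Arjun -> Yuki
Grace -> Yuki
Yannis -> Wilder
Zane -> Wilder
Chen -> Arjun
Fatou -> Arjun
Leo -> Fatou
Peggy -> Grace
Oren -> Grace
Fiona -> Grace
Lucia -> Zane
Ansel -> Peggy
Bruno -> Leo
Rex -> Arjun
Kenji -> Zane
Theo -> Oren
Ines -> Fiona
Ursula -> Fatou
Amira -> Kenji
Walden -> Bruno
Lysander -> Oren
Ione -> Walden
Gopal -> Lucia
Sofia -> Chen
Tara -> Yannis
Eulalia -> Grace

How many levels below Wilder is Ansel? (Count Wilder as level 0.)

Chain from Ansel up to Wilder: Ansel → Peggy → Grace → Yuki → Wilder. That is 4 steps up, so Ansel is 4 levels below Wilder.

4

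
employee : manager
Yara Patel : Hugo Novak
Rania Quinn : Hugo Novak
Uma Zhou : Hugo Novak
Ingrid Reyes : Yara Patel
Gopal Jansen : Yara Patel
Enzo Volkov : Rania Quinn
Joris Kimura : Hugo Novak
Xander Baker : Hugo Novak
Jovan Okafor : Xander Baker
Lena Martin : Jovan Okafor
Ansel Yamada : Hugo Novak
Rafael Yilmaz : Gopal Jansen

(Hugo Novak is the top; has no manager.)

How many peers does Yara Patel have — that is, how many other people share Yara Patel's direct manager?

5

Yara Patel reports to Hugo Novak. Hugo Novak's other direct reports are Rania Quinn, Uma Zhou, Joris Kimura, Xander Baker, Ansel Yamada — 5 peers.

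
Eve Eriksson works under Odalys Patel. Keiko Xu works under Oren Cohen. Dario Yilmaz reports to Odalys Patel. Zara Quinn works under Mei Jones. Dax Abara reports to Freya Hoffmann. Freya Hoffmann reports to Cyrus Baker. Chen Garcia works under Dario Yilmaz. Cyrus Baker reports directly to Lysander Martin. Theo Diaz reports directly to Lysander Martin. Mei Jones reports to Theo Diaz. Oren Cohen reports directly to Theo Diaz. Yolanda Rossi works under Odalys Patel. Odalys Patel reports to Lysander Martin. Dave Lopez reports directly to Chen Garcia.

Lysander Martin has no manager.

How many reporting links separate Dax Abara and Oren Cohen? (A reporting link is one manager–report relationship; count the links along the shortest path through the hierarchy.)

5

Dax Abara is 3 levels below Lysander Martin, and Oren Cohen is 2 levels below Lysander Martin (their lowest common manager). The shortest path runs up from Dax Abara to Lysander Martin and back down to Oren Cohen: 3 + 2 = 5 links.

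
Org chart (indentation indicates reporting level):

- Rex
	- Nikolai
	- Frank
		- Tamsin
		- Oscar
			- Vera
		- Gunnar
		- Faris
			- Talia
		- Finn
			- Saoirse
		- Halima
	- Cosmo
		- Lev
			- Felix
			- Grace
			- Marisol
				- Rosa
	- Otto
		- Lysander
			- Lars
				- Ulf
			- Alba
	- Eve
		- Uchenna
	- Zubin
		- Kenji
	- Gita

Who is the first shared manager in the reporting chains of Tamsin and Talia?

Frank

Tamsin's chain of managers is Frank, Rex. Talia's chain of managers is Faris, Frank, Rex. The first manager that appears in both chains is Frank.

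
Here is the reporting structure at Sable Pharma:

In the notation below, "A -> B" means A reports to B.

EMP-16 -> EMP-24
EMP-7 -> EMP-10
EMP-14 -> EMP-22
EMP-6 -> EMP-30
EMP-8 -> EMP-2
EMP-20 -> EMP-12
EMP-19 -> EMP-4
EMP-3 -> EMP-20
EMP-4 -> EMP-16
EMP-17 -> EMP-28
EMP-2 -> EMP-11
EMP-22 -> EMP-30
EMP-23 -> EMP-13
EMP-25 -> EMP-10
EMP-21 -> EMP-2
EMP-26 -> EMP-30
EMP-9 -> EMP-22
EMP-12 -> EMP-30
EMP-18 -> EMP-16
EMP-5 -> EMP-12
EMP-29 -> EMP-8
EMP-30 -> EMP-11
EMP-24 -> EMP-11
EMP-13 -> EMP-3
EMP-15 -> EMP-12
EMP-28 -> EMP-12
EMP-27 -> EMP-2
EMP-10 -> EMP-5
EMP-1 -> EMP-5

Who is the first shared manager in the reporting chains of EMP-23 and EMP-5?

EMP-23's chain of managers is EMP-13, EMP-3, EMP-20, EMP-12, EMP-30, EMP-11. EMP-5's chain of managers is EMP-12, EMP-30, EMP-11. The first manager that appears in both chains is EMP-12.

EMP-12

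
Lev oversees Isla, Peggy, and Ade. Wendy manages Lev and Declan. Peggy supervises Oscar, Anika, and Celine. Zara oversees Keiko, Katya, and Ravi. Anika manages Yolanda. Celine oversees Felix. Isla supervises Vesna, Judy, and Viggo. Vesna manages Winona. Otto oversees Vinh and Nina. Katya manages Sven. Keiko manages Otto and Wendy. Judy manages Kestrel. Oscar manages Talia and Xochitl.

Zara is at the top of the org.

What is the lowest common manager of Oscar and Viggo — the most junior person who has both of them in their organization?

Oscar's chain of managers is Peggy, Lev, Wendy, Keiko, Zara. Viggo's chain of managers is Isla, Lev, Wendy, Keiko, Zara. The first manager that appears in both chains is Lev.

Lev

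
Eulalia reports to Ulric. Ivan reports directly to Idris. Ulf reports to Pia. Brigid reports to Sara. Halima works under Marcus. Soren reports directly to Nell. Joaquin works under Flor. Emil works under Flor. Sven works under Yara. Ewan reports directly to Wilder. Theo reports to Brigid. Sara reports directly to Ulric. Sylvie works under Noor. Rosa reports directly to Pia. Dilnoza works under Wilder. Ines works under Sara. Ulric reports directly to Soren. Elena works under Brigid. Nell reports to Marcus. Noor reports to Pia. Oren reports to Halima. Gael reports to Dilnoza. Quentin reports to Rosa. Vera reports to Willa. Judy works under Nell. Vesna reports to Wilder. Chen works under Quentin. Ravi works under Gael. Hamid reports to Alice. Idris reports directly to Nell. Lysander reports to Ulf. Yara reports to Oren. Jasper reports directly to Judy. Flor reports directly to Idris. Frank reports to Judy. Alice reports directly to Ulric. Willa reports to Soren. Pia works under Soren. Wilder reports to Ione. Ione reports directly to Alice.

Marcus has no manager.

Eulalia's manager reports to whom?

Eulalia reports to Ulric, and Ulric reports to Soren. So Eulalia's skip-level manager is Soren.

Soren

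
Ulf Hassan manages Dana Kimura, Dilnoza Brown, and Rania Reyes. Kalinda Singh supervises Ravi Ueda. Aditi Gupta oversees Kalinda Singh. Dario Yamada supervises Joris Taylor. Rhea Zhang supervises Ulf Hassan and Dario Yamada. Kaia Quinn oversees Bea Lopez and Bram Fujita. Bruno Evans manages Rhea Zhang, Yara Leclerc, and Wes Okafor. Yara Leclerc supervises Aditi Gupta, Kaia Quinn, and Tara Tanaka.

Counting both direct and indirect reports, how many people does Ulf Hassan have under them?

3

Ulf Hassan directly manages Dana Kimura, Dilnoza Brown, Rania Reyes. Dana Kimura has no reports. Dilnoza Brown has no reports. Rania Reyes has no reports. So Ulf Hassan's organization is 3 direct reports plus everyone under them: 1 + 1 + 1 = 3.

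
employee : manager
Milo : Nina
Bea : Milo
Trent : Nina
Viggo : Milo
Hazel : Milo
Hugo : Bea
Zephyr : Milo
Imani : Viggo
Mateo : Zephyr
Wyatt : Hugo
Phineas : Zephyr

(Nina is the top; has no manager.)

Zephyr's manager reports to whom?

Nina

Zephyr reports to Milo, and Milo reports to Nina. So Zephyr's skip-level manager is Nina.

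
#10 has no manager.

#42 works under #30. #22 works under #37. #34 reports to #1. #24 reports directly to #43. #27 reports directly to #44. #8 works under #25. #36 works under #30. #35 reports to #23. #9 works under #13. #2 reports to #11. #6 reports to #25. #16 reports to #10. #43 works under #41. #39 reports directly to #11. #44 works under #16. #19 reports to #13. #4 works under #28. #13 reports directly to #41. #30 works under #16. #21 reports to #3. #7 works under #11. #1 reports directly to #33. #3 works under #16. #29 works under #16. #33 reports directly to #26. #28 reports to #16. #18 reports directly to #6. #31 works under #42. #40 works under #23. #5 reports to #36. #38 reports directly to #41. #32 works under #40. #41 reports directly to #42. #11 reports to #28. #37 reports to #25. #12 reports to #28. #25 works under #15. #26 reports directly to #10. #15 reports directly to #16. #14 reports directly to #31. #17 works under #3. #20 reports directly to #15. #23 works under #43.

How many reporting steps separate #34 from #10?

Chain from #34 up to #10: #34 → #1 → #33 → #26 → #10. That is 4 steps up, so #34 is 4 levels below #10.

4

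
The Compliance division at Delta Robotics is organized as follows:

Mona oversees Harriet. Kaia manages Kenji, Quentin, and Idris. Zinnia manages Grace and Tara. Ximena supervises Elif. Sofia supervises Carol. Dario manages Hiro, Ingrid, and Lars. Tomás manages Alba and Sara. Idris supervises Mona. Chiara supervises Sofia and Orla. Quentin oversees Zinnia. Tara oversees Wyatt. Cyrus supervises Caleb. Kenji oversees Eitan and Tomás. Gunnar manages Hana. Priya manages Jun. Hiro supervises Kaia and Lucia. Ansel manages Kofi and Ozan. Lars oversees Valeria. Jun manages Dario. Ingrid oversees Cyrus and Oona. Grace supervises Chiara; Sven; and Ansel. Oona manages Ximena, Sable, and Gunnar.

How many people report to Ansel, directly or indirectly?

2

Ansel directly manages Kofi, Ozan. Kofi has no reports. Ozan has no reports. So Ansel's organization is 2 direct reports plus everyone under them: 1 + 1 = 2.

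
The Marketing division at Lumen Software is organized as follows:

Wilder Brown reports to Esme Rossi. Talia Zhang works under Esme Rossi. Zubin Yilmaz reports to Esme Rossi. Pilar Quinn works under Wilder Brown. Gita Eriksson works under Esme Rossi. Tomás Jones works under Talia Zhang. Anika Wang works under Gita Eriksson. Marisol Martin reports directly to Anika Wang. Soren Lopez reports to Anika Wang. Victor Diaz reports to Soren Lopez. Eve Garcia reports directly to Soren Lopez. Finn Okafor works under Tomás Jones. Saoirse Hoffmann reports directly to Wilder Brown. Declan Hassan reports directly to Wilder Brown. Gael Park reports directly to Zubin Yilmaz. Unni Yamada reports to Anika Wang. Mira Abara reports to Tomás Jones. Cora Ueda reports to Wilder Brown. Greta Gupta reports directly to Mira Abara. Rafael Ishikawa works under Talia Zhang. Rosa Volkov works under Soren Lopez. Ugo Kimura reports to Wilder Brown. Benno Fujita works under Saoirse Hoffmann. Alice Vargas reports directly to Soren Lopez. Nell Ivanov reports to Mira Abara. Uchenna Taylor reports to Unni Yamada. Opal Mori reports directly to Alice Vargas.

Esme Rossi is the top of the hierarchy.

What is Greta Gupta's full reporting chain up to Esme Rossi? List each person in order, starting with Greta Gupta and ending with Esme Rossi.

Greta Gupta reports to Mira Abara. Mira Abara reports to Tomás Jones. Tomás Jones reports to Talia Zhang. Talia Zhang reports to Esme Rossi. Esme Rossi is at the top.

Greta Gupta -> Mira Abara -> Tomás Jones -> Talia Zhang -> Esme Rossi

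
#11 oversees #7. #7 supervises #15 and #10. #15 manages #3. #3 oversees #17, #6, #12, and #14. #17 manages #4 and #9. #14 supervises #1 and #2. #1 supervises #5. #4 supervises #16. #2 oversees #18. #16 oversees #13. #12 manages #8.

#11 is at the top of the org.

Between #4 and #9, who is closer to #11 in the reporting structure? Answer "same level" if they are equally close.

Both #4 and #9 are 5 levels below #11.

same level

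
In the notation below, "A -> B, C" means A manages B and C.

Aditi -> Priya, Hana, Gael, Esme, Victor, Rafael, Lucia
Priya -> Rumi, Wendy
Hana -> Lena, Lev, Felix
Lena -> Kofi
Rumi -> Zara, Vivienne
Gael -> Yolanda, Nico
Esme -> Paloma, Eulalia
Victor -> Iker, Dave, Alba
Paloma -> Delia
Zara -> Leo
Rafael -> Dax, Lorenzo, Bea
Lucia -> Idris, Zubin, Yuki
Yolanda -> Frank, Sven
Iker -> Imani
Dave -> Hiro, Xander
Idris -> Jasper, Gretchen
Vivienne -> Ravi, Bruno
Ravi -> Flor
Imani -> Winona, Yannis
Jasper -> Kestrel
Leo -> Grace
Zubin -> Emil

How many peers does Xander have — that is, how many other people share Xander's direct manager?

Xander reports to Dave. Dave's other direct reports are Hiro — 1 peer.

1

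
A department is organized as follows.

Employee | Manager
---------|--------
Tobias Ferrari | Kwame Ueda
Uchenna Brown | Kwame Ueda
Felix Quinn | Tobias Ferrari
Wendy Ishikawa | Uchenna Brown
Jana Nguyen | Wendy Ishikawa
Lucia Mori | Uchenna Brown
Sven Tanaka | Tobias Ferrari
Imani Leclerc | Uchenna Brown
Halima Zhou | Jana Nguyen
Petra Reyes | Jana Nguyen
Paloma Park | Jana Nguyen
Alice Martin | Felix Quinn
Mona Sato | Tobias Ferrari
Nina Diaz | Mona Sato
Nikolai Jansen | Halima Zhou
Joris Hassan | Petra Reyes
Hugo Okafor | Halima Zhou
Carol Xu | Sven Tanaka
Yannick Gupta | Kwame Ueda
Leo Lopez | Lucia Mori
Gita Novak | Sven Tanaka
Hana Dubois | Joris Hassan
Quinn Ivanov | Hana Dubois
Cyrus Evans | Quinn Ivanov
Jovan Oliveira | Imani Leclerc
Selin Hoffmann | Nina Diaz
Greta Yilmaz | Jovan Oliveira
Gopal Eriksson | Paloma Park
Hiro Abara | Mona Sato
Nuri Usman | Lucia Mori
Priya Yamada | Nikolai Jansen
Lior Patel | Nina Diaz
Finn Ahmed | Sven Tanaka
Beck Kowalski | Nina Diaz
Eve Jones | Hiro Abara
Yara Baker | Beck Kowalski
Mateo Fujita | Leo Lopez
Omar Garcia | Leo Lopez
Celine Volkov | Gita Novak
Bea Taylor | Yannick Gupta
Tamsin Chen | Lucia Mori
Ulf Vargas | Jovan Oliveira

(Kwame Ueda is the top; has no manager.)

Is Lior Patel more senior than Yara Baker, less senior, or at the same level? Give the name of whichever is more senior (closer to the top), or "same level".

Lior Patel

Lior Patel is 4 levels below Kwame Ueda; Yara Baker is 5. Lior Patel is higher.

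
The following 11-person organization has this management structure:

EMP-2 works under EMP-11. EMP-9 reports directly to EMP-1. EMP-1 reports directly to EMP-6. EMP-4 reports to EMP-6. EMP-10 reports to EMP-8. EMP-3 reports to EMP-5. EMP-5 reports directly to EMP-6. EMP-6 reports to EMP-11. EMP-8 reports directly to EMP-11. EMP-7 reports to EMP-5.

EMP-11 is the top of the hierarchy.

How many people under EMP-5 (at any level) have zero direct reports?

The people in EMP-5's organization with no one reporting to them are EMP-3, EMP-7. That is 2.

2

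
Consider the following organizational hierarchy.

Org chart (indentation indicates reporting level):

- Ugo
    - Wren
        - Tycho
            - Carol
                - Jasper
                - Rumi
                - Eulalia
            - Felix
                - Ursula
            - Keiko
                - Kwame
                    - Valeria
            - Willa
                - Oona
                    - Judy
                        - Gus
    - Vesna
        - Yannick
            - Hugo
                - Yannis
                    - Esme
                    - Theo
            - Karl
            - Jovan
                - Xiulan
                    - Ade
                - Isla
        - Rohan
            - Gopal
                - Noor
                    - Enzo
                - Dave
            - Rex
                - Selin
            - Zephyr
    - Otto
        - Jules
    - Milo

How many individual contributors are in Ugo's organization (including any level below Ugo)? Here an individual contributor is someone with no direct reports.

The people in Ugo's organization with no one reporting to them are Milo, Jules, Zephyr, Selin, Dave, Enzo, Isla, Ade, Karl, Theo, Esme, Gus, Valeria, Ursula, Eulalia, Rumi, Jasper. That is 17.

17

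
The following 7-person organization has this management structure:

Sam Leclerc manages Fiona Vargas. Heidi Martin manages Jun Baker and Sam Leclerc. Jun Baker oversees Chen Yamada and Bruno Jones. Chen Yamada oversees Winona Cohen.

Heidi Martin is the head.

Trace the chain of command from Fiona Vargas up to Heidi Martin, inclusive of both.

Fiona Vargas reports to Sam Leclerc. Sam Leclerc reports to Heidi Martin. Heidi Martin is at the top.

Fiona Vargas -> Sam Leclerc -> Heidi Martin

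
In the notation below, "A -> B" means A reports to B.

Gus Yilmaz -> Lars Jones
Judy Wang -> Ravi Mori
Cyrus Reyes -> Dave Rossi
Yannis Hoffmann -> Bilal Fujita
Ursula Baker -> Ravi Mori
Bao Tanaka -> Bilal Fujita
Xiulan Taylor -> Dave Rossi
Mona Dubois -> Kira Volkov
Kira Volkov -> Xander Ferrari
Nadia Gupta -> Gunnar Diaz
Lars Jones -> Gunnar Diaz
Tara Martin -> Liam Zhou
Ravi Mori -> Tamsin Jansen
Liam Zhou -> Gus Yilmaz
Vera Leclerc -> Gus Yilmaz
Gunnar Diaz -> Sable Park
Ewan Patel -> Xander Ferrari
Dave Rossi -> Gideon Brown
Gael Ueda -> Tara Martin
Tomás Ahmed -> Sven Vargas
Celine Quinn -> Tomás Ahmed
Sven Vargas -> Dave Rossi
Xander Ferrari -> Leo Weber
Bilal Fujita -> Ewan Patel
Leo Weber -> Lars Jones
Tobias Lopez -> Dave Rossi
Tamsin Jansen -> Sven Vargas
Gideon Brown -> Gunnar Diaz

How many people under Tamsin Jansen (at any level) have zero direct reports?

The people in Tamsin Jansen's organization with no one reporting to them are Ursula Baker, Judy Wang. That is 2.

2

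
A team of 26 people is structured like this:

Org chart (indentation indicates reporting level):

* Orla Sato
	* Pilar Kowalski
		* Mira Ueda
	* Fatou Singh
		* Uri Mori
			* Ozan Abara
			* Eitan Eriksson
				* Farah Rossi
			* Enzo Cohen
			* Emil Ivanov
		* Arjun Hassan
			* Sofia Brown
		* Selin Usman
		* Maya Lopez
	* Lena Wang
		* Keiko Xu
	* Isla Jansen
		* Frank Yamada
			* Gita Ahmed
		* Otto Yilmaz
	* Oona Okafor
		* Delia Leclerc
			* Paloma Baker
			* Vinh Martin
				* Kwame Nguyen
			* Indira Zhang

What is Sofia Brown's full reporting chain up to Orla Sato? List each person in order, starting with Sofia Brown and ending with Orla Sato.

Sofia Brown -> Arjun Hassan -> Fatou Singh -> Orla Sato

Sofia Brown reports to Arjun Hassan. Arjun Hassan reports to Fatou Singh. Fatou Singh reports to Orla Sato. Orla Sato is at the top.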